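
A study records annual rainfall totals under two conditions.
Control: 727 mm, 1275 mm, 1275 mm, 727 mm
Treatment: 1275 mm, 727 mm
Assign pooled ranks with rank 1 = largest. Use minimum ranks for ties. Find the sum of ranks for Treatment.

5

Sorted (descending): 1275, 1275, 1275, 727, 727, 727
The 3 values of 1275 occupy positions 1–3 → each gets rank 1.
The 3 values of 727 occupy positions 4–6 → each gets rank 4.
Treatment values → pooled ranks: 1275→1, 727→4
Rank sum = 1 + 4 = 5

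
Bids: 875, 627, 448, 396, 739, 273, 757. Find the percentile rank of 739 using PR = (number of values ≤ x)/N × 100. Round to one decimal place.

71.4

N = 7.
Strictly below 739: 4. Equal to 739: 1.
PR = 5/7 × 100 = 71.4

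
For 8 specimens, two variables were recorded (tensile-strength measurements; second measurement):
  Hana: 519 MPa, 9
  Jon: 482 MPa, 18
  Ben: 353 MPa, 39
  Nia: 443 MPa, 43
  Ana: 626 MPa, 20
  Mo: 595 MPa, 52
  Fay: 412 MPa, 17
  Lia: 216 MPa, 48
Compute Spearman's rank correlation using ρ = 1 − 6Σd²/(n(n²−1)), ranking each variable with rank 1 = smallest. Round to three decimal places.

Ranks of variable 1: 6, 5, 2, 4, 8, 7, 3, 1
Ranks of variable 2: 1, 3, 5, 6, 4, 8, 2, 7
d = r₁ − r₂: 5, 2, -3, -2, 4, -1, 1, -6
d²: 25, 4, 9, 4, 16, 1, 1, 36; Σd² = 96
ρ = 1 − 6·96/(8·63) = 1 − 576/504 = -0.143

-0.143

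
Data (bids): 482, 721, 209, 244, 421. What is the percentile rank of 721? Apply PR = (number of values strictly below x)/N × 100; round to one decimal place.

N = 5.
Strictly below 721: 4. Equal to 721: 1.
PR = 4/5 × 100 = 80.0

80.0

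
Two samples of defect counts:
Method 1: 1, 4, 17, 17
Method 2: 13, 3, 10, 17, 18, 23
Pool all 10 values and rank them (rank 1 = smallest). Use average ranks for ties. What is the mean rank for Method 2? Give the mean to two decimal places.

6.17

Sorted (ascending): 1, 3, 4, 10, 13, 17, 17, 17, 18, 23
The 3 values of 17 occupy positions 6–8 → average rank 7.
Method 2 values → pooled ranks: 13→5, 3→2, 10→4, 17→7, 18→9, 23→10
Mean rank = (5 + 2 + 4 + 7 + 9 + 10) / 6 = 6.17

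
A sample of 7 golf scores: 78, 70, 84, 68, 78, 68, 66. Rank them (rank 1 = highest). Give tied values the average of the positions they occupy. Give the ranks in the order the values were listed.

2.5, 4, 1, 5.5, 2.5, 5.5, 7

Sorted (descending): 84, 78, 78, 70, 68, 68, 66
The 2 values of 78 occupy positions 2–3 → average rank (2+3)/2 = 2.5.
The 2 values of 68 occupy positions 5–6 → average rank (5+6)/2 = 5.5.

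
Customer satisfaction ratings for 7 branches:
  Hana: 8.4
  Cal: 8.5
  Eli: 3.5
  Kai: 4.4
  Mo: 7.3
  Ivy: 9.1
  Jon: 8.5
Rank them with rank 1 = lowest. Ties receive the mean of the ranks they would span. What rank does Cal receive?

Sorted (ascending): 3.5, 4.4, 7.3, 8.4, 8.5, 8.5, 9.1
The 2 values of 8.5 occupy positions 5–6 → average rank (5+6)/2 = 5.5.
Cal has value 8.5 → rank 5.5.

5.5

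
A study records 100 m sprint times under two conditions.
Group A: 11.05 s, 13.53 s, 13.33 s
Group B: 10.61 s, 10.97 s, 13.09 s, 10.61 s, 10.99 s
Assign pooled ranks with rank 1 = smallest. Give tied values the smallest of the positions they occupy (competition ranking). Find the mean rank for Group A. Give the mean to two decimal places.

Sorted (ascending): 10.61, 10.61, 10.97, 10.99, 11.05, 13.09, 13.33, 13.53
The 2 values of 10.61 occupy positions 1–2 → each gets rank 1.
Group A values → pooled ranks: 11.05→5, 13.53→8, 13.33→7
Mean rank = (5 + 8 + 7) / 3 = 6.67

6.67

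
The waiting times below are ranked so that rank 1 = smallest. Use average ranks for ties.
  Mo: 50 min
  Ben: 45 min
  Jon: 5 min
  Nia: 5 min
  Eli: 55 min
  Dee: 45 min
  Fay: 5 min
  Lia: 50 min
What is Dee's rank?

4.5

Sorted (ascending): 5, 5, 5, 45, 45, 50, 50, 55
The 3 values of 5 occupy positions 1–3 → average rank 2.
The 2 values of 45 occupy positions 4–5 → average rank (4+5)/2 = 4.5.
The 2 values of 50 occupy positions 6–7 → average rank (6+7)/2 = 6.5.
Dee has value 45 min → rank 4.5.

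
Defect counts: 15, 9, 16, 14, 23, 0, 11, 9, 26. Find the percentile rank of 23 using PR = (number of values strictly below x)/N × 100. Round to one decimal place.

77.8

N = 9.
Strictly below 23: 7. Equal to 23: 1.
PR = 7/9 × 100 = 77.8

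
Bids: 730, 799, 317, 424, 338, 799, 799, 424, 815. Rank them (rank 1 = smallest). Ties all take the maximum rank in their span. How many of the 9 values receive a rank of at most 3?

Sorted (ascending): 317, 338, 424, 424, 730, 799, 799, 799, 815
The 2 values of 424 occupy positions 3–4 → each gets rank 4.
The 3 values of 799 occupy positions 6–8 → each gets rank 8.
Ranks ≤ 3: {1, 2} → 2 values.

2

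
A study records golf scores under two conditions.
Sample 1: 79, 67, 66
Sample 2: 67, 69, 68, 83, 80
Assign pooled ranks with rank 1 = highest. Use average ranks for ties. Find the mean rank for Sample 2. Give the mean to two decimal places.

3.70

Sorted (descending): 83, 80, 79, 69, 68, 67, 67, 66
The 2 values of 67 occupy positions 6–7 → average rank (6+7)/2 = 6.5.
Sample 2 values → pooled ranks: 67→6.5, 69→4, 68→5, 83→1, 80→2
Mean rank = (6.5 + 4 + 5 + 1 + 2) / 5 = 3.70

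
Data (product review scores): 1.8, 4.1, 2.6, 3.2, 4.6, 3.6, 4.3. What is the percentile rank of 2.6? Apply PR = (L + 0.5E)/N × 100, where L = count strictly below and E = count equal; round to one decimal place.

21.4

N = 7.
Strictly below 2.6: 1. Equal to 2.6: 1.
PR = (1 + 0.5·1)/7 × 100 = 21.4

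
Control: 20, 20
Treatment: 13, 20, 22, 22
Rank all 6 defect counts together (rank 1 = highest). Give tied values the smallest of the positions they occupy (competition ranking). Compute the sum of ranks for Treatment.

11

Sorted (descending): 22, 22, 20, 20, 20, 13
The 2 values of 22 occupy positions 1–2 → each gets rank 1.
The 3 values of 20 occupy positions 3–5 → each gets rank 3.
Treatment values → pooled ranks: 13→6, 20→3, 22→1, 22→1
Rank sum = 6 + 3 + 1 + 1 = 11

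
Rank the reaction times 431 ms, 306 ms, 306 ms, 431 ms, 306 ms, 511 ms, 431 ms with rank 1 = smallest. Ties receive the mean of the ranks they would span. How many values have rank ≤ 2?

3

Sorted (ascending): 306, 306, 306, 431, 431, 431, 511
The 3 values of 306 occupy positions 1–3 → average rank 2.
The 3 values of 431 occupy positions 4–6 → average rank 5.
Ranks ≤ 2: {2, 2, 2} → 3 values.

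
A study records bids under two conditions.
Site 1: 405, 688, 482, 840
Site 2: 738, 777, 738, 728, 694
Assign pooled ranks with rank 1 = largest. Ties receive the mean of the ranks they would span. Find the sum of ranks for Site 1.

Sorted (descending): 840, 777, 738, 738, 728, 694, 688, 482, 405
The 2 values of 738 occupy positions 3–4 → average rank (3+4)/2 = 3.5.
Site 1 values → pooled ranks: 405→9, 688→7, 482→8, 840→1
Rank sum = 9 + 7 + 8 + 1 = 25

25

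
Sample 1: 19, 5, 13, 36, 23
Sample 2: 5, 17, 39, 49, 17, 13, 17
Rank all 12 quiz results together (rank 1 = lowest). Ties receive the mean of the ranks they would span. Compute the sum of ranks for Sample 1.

Sorted (ascending): 5, 5, 13, 13, 17, 17, 17, 19, 23, 36, 39, 49
The 2 values of 5 occupy positions 1–2 → average rank (1+2)/2 = 1.5.
The 2 values of 13 occupy positions 3–4 → average rank (3+4)/2 = 3.5.
The 3 values of 17 occupy positions 5–7 → average rank 6.
Sample 1 values → pooled ranks: 19→8, 5→1.5, 13→3.5, 36→10, 23→9
Rank sum = 8 + 1.5 + 3.5 + 10 + 9 = 32

32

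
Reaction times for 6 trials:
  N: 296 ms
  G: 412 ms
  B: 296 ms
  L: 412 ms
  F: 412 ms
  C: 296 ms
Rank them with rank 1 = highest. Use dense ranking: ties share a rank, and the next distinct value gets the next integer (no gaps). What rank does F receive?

1

Sorted (descending): 412, 412, 412, 296, 296, 296
The 3 values of 412 share dense rank 1.
The 3 values of 296 share dense rank 2.
F has value 412 ms → rank 1.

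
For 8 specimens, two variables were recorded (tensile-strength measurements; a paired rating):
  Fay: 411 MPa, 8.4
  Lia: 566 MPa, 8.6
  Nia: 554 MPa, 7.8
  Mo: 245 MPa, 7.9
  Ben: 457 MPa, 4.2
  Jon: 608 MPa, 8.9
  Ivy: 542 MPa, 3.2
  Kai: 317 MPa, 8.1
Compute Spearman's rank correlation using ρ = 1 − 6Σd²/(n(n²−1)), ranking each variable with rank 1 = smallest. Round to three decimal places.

0.333

Ranks of variable 1: 3, 7, 6, 1, 4, 8, 5, 2
Ranks of variable 2: 6, 7, 3, 4, 2, 8, 1, 5
d = r₁ − r₂: -3, 0, 3, -3, 2, 0, 4, -3
d²: 9, 0, 9, 9, 4, 0, 16, 9; Σd² = 56
ρ = 1 − 6·56/(8·63) = 1 − 336/504 = 0.333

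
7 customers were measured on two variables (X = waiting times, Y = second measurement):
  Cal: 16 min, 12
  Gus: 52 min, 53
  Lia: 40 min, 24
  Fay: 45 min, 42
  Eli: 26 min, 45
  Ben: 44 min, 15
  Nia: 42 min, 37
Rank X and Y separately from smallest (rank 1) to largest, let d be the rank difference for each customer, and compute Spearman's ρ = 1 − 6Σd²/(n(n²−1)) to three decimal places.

Ranks of variable 1: 1, 7, 3, 6, 2, 5, 4
Ranks of variable 2: 1, 7, 3, 5, 6, 2, 4
d = r₁ − r₂: 0, 0, 0, 1, -4, 3, 0
d²: 0, 0, 0, 1, 16, 9, 0; Σd² = 26
ρ = 1 − 6·26/(7·48) = 1 − 156/336 = 0.536

0.536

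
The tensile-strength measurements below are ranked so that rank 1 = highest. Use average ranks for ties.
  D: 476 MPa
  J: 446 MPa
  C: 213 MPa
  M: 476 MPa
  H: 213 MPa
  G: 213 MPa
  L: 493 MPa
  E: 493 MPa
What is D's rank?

3.5

Sorted (descending): 493, 493, 476, 476, 446, 213, 213, 213
The 2 values of 493 occupy positions 1–2 → average rank (1+2)/2 = 1.5.
The 2 values of 476 occupy positions 3–4 → average rank (3+4)/2 = 3.5.
The 3 values of 213 occupy positions 6–8 → average rank 7.
D has value 476 MPa → rank 3.5.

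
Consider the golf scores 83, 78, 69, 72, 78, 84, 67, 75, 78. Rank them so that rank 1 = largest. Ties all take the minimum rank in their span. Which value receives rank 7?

72

Sorted (descending): 84, 83, 78, 78, 78, 75, 72, 69, 67
The 3 values of 78 occupy positions 3–5 → each gets rank 3.
Rank 7 → value 72.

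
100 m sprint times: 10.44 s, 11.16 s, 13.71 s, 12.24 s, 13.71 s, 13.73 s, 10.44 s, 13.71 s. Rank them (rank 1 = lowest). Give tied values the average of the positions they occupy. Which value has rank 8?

13.73

Sorted (ascending): 10.44, 10.44, 11.16, 12.24, 13.71, 13.71, 13.71, 13.73
The 2 values of 10.44 occupy positions 1–2 → average rank (1+2)/2 = 1.5.
The 3 values of 13.71 occupy positions 5–7 → average rank 6.
Rank 8 → value 13.73.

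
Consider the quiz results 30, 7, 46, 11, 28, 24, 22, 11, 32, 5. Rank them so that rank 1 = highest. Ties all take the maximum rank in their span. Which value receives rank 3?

Sorted (descending): 46, 32, 30, 28, 24, 22, 11, 11, 7, 5
The 2 values of 11 occupy positions 7–8 → each gets rank 8.
Rank 3 → value 30.

30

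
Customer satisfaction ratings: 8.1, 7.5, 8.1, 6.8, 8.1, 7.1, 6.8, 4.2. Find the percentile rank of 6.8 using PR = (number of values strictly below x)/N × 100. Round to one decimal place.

12.5

N = 8.
Strictly below 6.8: 1. Equal to 6.8: 2.
PR = 1/8 × 100 = 12.5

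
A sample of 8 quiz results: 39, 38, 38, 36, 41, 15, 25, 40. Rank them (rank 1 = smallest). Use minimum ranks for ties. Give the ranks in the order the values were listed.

6, 4, 4, 3, 8, 1, 2, 7

Sorted (ascending): 15, 25, 36, 38, 38, 39, 40, 41
The 2 values of 38 occupy positions 4–5 → each gets rank 4.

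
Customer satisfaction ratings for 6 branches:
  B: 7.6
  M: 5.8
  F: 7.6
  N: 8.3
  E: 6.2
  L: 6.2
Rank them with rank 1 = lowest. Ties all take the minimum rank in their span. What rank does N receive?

Sorted (ascending): 5.8, 6.2, 6.2, 7.6, 7.6, 8.3
The 2 values of 6.2 occupy positions 2–3 → each gets rank 2.
The 2 values of 7.6 occupy positions 4–5 → each gets rank 4.
N has value 8.3 → rank 6.

6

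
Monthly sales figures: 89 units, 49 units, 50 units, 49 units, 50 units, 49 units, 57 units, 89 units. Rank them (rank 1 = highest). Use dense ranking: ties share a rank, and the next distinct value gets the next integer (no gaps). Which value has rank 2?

57

Sorted (descending): 89, 89, 57, 50, 50, 49, 49, 49
The 2 values of 89 share dense rank 1.
The 2 values of 50 share dense rank 3.
The 3 values of 49 share dense rank 4.
Remaining distinct values take the next consecutive integers.
Rank 2 → value 57.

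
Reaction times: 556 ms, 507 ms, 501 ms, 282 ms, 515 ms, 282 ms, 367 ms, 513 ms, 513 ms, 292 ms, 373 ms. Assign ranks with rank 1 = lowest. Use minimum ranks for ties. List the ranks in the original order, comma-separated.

11, 7, 6, 1, 10, 1, 4, 8, 8, 3, 5

Sorted (ascending): 282, 282, 292, 367, 373, 501, 507, 513, 513, 515, 556
The 2 values of 282 occupy positions 1–2 → each gets rank 1.
The 2 values of 513 occupy positions 8–9 → each gets rank 8.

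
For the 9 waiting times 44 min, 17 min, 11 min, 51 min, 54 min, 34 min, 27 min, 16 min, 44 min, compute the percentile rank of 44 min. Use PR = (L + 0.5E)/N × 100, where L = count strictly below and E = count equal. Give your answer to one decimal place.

66.7

N = 9.
Strictly below 44: 5. Equal to 44: 2.
PR = (5 + 0.5·2)/9 × 100 = 66.7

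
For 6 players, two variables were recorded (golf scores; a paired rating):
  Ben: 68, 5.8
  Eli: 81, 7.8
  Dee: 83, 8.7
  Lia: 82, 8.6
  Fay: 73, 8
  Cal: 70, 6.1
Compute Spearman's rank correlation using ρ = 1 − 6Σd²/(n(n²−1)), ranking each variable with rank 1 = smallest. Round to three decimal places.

0.943

Ranks of variable 1: 1, 4, 6, 5, 3, 2
Ranks of variable 2: 1, 3, 6, 5, 4, 2
d = r₁ − r₂: 0, 1, 0, 0, -1, 0
d²: 0, 1, 0, 0, 1, 0; Σd² = 2
ρ = 1 − 6·2/(6·35) = 1 − 12/210 = 0.943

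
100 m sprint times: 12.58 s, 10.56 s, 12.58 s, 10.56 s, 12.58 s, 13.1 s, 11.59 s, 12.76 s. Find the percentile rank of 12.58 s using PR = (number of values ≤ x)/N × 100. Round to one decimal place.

N = 8.
Strictly below 12.58: 3. Equal to 12.58: 3.
PR = 6/8 × 100 = 75.0

75.0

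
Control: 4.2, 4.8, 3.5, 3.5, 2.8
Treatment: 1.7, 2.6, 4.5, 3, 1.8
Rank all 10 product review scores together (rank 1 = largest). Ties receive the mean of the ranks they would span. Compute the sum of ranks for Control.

Sorted (descending): 4.8, 4.5, 4.2, 3.5, 3.5, 3, 2.8, 2.6, 1.8, 1.7
The 2 values of 3.5 occupy positions 4–5 → average rank (4+5)/2 = 4.5.
Control values → pooled ranks: 4.2→3, 4.8→1, 3.5→4.5, 3.5→4.5, 2.8→7
Rank sum = 3 + 1 + 4.5 + 4.5 + 7 = 20

20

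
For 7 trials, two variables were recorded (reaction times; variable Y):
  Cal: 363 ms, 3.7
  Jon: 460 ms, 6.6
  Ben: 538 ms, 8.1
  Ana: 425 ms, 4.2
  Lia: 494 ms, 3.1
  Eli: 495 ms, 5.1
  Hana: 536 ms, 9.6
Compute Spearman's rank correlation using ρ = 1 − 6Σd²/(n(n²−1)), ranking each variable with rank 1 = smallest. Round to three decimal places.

0.679

Ranks of variable 1: 1, 3, 7, 2, 4, 5, 6
Ranks of variable 2: 2, 5, 6, 3, 1, 4, 7
d = r₁ − r₂: -1, -2, 1, -1, 3, 1, -1
d²: 1, 4, 1, 1, 9, 1, 1; Σd² = 18
ρ = 1 − 6·18/(7·48) = 1 − 108/336 = 0.679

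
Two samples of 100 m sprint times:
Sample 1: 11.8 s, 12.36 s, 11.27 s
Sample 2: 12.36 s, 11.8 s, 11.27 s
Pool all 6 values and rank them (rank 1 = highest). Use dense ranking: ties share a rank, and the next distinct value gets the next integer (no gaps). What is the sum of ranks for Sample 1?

Sorted (descending): 12.36, 12.36, 11.8, 11.8, 11.27, 11.27
The 2 values of 12.36 share dense rank 1.
The 2 values of 11.8 share dense rank 2.
The 2 values of 11.27 share dense rank 3.
Sample 1 values → pooled ranks: 11.8→2, 12.36→1, 11.27→3
Rank sum = 2 + 1 + 3 = 6

6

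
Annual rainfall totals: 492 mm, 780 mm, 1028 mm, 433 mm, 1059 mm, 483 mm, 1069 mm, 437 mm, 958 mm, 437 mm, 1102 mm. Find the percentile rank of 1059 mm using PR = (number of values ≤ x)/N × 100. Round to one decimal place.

N = 11.
Strictly below 1059: 8. Equal to 1059: 1.
PR = 9/11 × 100 = 81.8

81.8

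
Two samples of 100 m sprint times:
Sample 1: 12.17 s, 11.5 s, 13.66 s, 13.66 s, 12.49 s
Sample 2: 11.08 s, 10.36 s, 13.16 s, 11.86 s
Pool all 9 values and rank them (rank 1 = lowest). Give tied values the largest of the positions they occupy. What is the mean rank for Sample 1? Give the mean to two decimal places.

Sorted (ascending): 10.36, 11.08, 11.5, 11.86, 12.17, 12.49, 13.16, 13.66, 13.66
The 2 values of 13.66 occupy positions 8–9 → each gets rank 9.
Sample 1 values → pooled ranks: 12.17→5, 11.5→3, 13.66→9, 13.66→9, 12.49→6
Mean rank = (5 + 3 + 9 + 9 + 6) / 5 = 6.40

6.40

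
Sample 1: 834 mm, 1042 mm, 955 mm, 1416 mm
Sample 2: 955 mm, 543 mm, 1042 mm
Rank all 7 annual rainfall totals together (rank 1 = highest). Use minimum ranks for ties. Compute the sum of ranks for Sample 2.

13

Sorted (descending): 1416, 1042, 1042, 955, 955, 834, 543
The 2 values of 1042 occupy positions 2–3 → each gets rank 2.
The 2 values of 955 occupy positions 4–5 → each gets rank 4.
Sample 2 values → pooled ranks: 955→4, 543→7, 1042→2
Rank sum = 4 + 7 + 2 = 13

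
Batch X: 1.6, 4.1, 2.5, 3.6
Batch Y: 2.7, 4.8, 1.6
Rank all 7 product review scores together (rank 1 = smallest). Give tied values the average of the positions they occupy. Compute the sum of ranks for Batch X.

Sorted (ascending): 1.6, 1.6, 2.5, 2.7, 3.6, 4.1, 4.8
The 2 values of 1.6 occupy positions 1–2 → average rank (1+2)/2 = 1.5.
Batch X values → pooled ranks: 1.6→1.5, 4.1→6, 2.5→3, 3.6→5
Rank sum = 1.5 + 6 + 3 + 5 = 15.5

15.5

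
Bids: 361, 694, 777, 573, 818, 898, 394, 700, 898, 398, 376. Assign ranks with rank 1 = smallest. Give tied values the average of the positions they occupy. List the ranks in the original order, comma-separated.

1, 6, 8, 5, 9, 10.5, 3, 7, 10.5, 4, 2

Sorted (ascending): 361, 376, 394, 398, 573, 694, 700, 777, 818, 898, 898
The 2 values of 898 occupy positions 10–11 → average rank (10+11)/2 = 10.5.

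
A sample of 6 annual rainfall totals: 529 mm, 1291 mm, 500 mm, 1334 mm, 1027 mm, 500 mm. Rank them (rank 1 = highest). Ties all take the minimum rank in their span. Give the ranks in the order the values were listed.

4, 2, 5, 1, 3, 5

Sorted (descending): 1334, 1291, 1027, 529, 500, 500
The 2 values of 500 occupy positions 5–6 → each gets rank 5.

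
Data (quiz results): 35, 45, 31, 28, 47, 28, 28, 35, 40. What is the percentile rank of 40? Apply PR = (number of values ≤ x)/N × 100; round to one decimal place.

N = 9.
Strictly below 40: 6. Equal to 40: 1.
PR = 7/9 × 100 = 77.8

77.8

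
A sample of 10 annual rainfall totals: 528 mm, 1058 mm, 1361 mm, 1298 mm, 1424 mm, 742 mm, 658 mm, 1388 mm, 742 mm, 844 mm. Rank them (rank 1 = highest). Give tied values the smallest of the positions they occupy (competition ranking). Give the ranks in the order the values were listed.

10, 5, 3, 4, 1, 7, 9, 2, 7, 6

Sorted (descending): 1424, 1388, 1361, 1298, 1058, 844, 742, 742, 658, 528
The 2 values of 742 occupy positions 7–8 → each gets rank 7.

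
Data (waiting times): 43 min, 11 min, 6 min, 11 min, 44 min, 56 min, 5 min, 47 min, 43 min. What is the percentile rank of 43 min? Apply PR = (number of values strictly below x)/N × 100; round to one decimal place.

44.4

N = 9.
Strictly below 43: 4. Equal to 43: 2.
PR = 4/9 × 100 = 44.4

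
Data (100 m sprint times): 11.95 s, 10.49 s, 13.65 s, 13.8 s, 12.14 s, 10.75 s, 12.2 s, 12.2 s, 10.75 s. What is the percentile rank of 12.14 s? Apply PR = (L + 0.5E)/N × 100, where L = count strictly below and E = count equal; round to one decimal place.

N = 9.
Strictly below 12.14: 4. Equal to 12.14: 1.
PR = (4 + 0.5·1)/9 × 100 = 50.0

50.0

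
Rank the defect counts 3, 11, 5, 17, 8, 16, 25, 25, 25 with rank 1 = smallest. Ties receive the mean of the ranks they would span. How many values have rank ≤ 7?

Sorted (ascending): 3, 5, 8, 11, 16, 17, 25, 25, 25
The 3 values of 25 occupy positions 7–9 → average rank 8.
Ranks ≤ 7: {1, 2, 3, 4, 5, 6} → 6 values.

6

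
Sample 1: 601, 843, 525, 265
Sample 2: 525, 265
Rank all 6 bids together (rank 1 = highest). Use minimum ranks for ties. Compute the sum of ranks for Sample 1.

11

Sorted (descending): 843, 601, 525, 525, 265, 265
The 2 values of 525 occupy positions 3–4 → each gets rank 3.
The 2 values of 265 occupy positions 5–6 → each gets rank 5.
Sample 1 values → pooled ranks: 601→2, 843→1, 525→3, 265→5
Rank sum = 2 + 1 + 3 + 5 = 11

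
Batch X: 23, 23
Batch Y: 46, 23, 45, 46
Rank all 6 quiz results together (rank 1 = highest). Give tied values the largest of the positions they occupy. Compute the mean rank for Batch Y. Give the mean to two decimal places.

Sorted (descending): 46, 46, 45, 23, 23, 23
The 2 values of 46 occupy positions 1–2 → each gets rank 2.
The 3 values of 23 occupy positions 4–6 → each gets rank 6.
Batch Y values → pooled ranks: 46→2, 23→6, 45→3, 46→2
Mean rank = (2 + 6 + 3 + 2) / 4 = 3.25

3.25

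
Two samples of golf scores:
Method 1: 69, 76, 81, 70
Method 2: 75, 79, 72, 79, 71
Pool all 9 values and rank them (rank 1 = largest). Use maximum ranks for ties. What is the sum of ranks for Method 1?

Sorted (descending): 81, 79, 79, 76, 75, 72, 71, 70, 69
The 2 values of 79 occupy positions 2–3 → each gets rank 3.
Method 1 values → pooled ranks: 69→9, 76→4, 81→1, 70→8
Rank sum = 9 + 4 + 1 + 8 = 22

22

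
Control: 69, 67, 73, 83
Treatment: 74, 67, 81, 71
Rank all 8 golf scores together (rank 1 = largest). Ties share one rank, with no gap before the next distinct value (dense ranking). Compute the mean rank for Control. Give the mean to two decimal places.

Sorted (descending): 83, 81, 74, 73, 71, 69, 67, 67
The 2 values of 67 share dense rank 7.
Remaining distinct values take the next consecutive integers.
Control values → pooled ranks: 69→6, 67→7, 73→4, 83→1
Mean rank = (6 + 7 + 4 + 1) / 4 = 4.50

4.50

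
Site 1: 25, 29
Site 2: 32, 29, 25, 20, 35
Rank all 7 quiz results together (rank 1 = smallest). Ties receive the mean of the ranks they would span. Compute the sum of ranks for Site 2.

21

Sorted (ascending): 20, 25, 25, 29, 29, 32, 35
The 2 values of 25 occupy positions 2–3 → average rank (2+3)/2 = 2.5.
The 2 values of 29 occupy positions 4–5 → average rank (4+5)/2 = 4.5.
Site 2 values → pooled ranks: 32→6, 29→4.5, 25→2.5, 20→1, 35→7
Rank sum = 6 + 4.5 + 2.5 + 1 + 7 = 21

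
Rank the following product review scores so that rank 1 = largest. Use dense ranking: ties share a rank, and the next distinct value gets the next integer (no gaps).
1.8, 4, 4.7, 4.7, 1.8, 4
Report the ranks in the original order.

Sorted (descending): 4.7, 4.7, 4, 4, 1.8, 1.8
The 2 values of 4.7 share dense rank 1.
The 2 values of 4 share dense rank 2.
The 2 values of 1.8 share dense rank 3.

3, 2, 1, 1, 3, 2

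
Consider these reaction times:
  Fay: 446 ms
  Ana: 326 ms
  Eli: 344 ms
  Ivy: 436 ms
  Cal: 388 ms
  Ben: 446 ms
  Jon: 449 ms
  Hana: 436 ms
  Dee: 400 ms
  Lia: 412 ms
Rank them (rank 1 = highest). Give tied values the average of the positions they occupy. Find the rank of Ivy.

Sorted (descending): 449, 446, 446, 436, 436, 412, 400, 388, 344, 326
The 2 values of 446 occupy positions 2–3 → average rank (2+3)/2 = 2.5.
The 2 values of 436 occupy positions 4–5 → average rank (4+5)/2 = 4.5.
Ivy has value 436 ms → rank 4.5.

4.5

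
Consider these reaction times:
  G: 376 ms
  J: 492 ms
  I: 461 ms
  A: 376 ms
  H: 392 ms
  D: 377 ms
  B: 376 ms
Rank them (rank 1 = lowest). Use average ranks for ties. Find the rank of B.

2

Sorted (ascending): 376, 376, 376, 377, 392, 461, 492
The 3 values of 376 occupy positions 1–3 → average rank 2.
B has value 376 ms → rank 2.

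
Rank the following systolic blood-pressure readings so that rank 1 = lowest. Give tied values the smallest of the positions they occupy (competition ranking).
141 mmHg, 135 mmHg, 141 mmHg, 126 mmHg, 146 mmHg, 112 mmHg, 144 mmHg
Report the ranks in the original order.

Sorted (ascending): 112, 126, 135, 141, 141, 144, 146
The 2 values of 141 occupy positions 4–5 → each gets rank 4.

4, 3, 4, 2, 7, 1, 6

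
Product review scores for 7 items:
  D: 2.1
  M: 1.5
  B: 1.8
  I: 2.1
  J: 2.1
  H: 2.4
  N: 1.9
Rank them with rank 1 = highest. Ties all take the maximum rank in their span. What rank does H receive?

1

Sorted (descending): 2.4, 2.1, 2.1, 2.1, 1.9, 1.8, 1.5
The 3 values of 2.1 occupy positions 2–4 → each gets rank 4.
H has value 2.4 → rank 1.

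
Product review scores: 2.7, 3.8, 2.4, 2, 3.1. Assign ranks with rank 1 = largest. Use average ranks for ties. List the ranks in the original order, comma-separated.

Sorted (descending): 3.8, 3.1, 2.7, 2.4, 2
No ties — each value takes its position as its rank.

3, 1, 4, 5, 2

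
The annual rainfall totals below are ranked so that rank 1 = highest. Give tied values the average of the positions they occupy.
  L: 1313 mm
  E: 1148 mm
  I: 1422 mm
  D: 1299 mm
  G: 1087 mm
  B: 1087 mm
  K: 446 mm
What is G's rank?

5.5

Sorted (descending): 1422, 1313, 1299, 1148, 1087, 1087, 446
The 2 values of 1087 occupy positions 5–6 → average rank (5+6)/2 = 5.5.
G has value 1087 mm → rank 5.5.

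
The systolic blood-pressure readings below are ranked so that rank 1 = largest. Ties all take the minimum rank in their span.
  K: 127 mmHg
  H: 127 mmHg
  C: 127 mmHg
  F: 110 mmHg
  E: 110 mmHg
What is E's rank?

Sorted (descending): 127, 127, 127, 110, 110
The 3 values of 127 occupy positions 1–3 → each gets rank 1.
The 2 values of 110 occupy positions 4–5 → each gets rank 4.
E has value 110 mmHg → rank 4.

4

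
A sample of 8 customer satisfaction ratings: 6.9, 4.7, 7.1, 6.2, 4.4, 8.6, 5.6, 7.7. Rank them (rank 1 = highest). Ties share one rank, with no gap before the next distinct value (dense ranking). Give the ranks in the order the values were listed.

Sorted (descending): 8.6, 7.7, 7.1, 6.9, 6.2, 5.6, 4.7, 4.4
No ties — each value takes its position as its rank.

4, 7, 3, 5, 8, 1, 6, 2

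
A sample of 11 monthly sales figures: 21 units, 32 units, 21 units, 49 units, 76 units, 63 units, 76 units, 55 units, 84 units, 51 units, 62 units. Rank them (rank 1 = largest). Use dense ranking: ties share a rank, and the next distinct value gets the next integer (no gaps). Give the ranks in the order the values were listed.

Sorted (descending): 84, 76, 76, 63, 62, 55, 51, 49, 32, 21, 21
The 2 values of 76 share dense rank 2.
The 2 values of 21 share dense rank 9.
Remaining distinct values take the next consecutive integers.

9, 8, 9, 7, 2, 3, 2, 5, 1, 6, 4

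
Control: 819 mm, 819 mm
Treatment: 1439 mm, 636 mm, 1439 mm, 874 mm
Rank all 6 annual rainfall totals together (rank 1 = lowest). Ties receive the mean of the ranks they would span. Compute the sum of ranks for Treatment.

Sorted (ascending): 636, 819, 819, 874, 1439, 1439
The 2 values of 819 occupy positions 2–3 → average rank (2+3)/2 = 2.5.
The 2 values of 1439 occupy positions 5–6 → average rank (5+6)/2 = 5.5.
Treatment values → pooled ranks: 1439→5.5, 636→1, 1439→5.5, 874→4
Rank sum = 5.5 + 1 + 5.5 + 4 = 16

16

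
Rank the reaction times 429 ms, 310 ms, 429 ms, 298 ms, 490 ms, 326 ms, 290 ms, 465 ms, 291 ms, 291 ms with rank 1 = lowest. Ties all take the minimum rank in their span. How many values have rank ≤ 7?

Sorted (ascending): 290, 291, 291, 298, 310, 326, 429, 429, 465, 490
The 2 values of 291 occupy positions 2–3 → each gets rank 2.
The 2 values of 429 occupy positions 7–8 → each gets rank 7.
Ranks ≤ 7: {1, 2, 2, 4, 5, 6, 7, 7} → 8 values.

8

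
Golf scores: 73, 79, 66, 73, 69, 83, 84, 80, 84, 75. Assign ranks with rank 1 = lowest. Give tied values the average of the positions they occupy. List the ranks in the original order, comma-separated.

Sorted (ascending): 66, 69, 73, 73, 75, 79, 80, 83, 84, 84
The 2 values of 73 occupy positions 3–4 → average rank (3+4)/2 = 3.5.
The 2 values of 84 occupy positions 9–10 → average rank (9+10)/2 = 9.5.

3.5, 6, 1, 3.5, 2, 8, 9.5, 7, 9.5, 5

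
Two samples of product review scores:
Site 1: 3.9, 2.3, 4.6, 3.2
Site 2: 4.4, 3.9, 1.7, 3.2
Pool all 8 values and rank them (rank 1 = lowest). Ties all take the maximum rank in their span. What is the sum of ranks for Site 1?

20

Sorted (ascending): 1.7, 2.3, 3.2, 3.2, 3.9, 3.9, 4.4, 4.6
The 2 values of 3.2 occupy positions 3–4 → each gets rank 4.
The 2 values of 3.9 occupy positions 5–6 → each gets rank 6.
Site 1 values → pooled ranks: 3.9→6, 2.3→2, 4.6→8, 3.2→4
Rank sum = 6 + 2 + 8 + 4 = 20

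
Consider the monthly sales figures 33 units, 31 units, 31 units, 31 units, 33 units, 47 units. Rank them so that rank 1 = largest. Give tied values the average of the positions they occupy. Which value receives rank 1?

47

Sorted (descending): 47, 33, 33, 31, 31, 31
The 2 values of 33 occupy positions 2–3 → average rank (2+3)/2 = 2.5.
The 3 values of 31 occupy positions 4–6 → average rank 5.
Rank 1 → value 47.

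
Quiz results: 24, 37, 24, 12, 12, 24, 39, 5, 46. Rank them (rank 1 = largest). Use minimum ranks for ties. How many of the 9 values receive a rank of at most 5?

Sorted (descending): 46, 39, 37, 24, 24, 24, 12, 12, 5
The 3 values of 24 occupy positions 4–6 → each gets rank 4.
The 2 values of 12 occupy positions 7–8 → each gets rank 7.
Ranks ≤ 5: {1, 2, 3, 4, 4, 4} → 6 values.

6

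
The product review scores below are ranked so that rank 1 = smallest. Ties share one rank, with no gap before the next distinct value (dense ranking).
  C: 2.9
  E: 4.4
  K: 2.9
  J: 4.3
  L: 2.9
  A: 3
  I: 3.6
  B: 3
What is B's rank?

Sorted (ascending): 2.9, 2.9, 2.9, 3, 3, 3.6, 4.3, 4.4
The 3 values of 2.9 share dense rank 1.
The 2 values of 3 share dense rank 2.
Remaining distinct values take the next consecutive integers.
B has value 3 → rank 2.

2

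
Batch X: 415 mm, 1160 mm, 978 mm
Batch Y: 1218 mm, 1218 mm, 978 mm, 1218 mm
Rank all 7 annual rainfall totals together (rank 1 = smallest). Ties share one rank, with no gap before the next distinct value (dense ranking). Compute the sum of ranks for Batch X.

Sorted (ascending): 415, 978, 978, 1160, 1218, 1218, 1218
The 2 values of 978 share dense rank 2.
The 3 values of 1218 share dense rank 4.
Remaining distinct values take the next consecutive integers.
Batch X values → pooled ranks: 415→1, 1160→3, 978→2
Rank sum = 1 + 3 + 2 = 6

6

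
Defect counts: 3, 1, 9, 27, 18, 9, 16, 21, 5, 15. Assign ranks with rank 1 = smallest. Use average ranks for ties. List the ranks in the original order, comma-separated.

Sorted (ascending): 1, 3, 5, 9, 9, 15, 16, 18, 21, 27
The 2 values of 9 occupy positions 4–5 → average rank (4+5)/2 = 4.5.

2, 1, 4.5, 10, 8, 4.5, 7, 9, 3, 6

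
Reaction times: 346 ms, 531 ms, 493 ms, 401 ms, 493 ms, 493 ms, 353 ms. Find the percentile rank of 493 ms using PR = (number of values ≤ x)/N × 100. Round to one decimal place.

85.7

N = 7.
Strictly below 493: 3. Equal to 493: 3.
PR = 6/7 × 100 = 85.7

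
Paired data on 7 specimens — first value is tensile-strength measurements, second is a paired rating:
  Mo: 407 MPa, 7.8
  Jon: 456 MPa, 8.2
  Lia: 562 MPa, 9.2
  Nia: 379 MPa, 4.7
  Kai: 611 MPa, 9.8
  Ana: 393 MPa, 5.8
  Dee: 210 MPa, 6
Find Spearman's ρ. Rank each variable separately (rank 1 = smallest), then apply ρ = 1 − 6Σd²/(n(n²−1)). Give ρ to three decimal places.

Ranks of variable 1: 4, 5, 6, 2, 7, 3, 1
Ranks of variable 2: 4, 5, 6, 1, 7, 2, 3
d = r₁ − r₂: 0, 0, 0, 1, 0, 1, -2
d²: 0, 0, 0, 1, 0, 1, 4; Σd² = 6
ρ = 1 − 6·6/(7·48) = 1 − 36/336 = 0.893

0.893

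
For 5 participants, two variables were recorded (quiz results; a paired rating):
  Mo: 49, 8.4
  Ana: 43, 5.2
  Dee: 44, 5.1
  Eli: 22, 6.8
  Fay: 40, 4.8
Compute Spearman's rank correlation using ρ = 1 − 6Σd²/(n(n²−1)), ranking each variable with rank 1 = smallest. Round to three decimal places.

0.300

Ranks of variable 1: 5, 3, 4, 1, 2
Ranks of variable 2: 5, 3, 2, 4, 1
d = r₁ − r₂: 0, 0, 2, -3, 1
d²: 0, 0, 4, 9, 1; Σd² = 14
ρ = 1 − 6·14/(5·24) = 1 − 84/120 = 0.300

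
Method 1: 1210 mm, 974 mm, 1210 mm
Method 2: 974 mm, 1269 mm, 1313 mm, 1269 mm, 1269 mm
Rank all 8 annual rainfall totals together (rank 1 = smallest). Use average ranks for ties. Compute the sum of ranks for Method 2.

27.5

Sorted (ascending): 974, 974, 1210, 1210, 1269, 1269, 1269, 1313
The 2 values of 974 occupy positions 1–2 → average rank (1+2)/2 = 1.5.
The 2 values of 1210 occupy positions 3–4 → average rank (3+4)/2 = 3.5.
The 3 values of 1269 occupy positions 5–7 → average rank 6.
Method 2 values → pooled ranks: 974→1.5, 1269→6, 1313→8, 1269→6, 1269→6
Rank sum = 1.5 + 6 + 8 + 6 + 6 = 27.5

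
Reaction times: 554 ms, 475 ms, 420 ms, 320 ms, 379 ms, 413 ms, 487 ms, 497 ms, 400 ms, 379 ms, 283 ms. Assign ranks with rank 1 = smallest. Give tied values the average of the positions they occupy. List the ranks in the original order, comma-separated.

Sorted (ascending): 283, 320, 379, 379, 400, 413, 420, 475, 487, 497, 554
The 2 values of 379 occupy positions 3–4 → average rank (3+4)/2 = 3.5.

11, 8, 7, 2, 3.5, 6, 9, 10, 5, 3.5, 1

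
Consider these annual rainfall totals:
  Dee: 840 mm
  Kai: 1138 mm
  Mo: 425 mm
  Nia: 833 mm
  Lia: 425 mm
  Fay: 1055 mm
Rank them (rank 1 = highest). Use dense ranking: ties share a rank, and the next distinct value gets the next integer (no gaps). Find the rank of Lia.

5

Sorted (descending): 1138, 1055, 840, 833, 425, 425
The 2 values of 425 share dense rank 5.
Remaining distinct values take the next consecutive integers.
Lia has value 425 mm → rank 5.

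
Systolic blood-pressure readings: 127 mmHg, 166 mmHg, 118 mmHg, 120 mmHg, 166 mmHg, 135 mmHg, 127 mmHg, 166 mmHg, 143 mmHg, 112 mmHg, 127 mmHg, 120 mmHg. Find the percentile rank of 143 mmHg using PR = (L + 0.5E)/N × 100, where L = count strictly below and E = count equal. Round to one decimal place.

70.8

N = 12.
Strictly below 143: 8. Equal to 143: 1.
PR = (8 + 0.5·1)/12 × 100 = 70.8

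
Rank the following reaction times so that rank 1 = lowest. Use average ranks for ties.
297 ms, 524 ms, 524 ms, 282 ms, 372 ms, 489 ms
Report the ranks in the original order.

2, 5.5, 5.5, 1, 3, 4

Sorted (ascending): 282, 297, 372, 489, 524, 524
The 2 values of 524 occupy positions 5–6 → average rank (5+6)/2 = 5.5.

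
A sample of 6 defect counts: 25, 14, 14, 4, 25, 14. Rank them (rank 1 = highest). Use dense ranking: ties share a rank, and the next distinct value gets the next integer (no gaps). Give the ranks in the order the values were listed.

Sorted (descending): 25, 25, 14, 14, 14, 4
The 2 values of 25 share dense rank 1.
The 3 values of 14 share dense rank 2.
Remaining distinct values take the next consecutive integers.

1, 2, 2, 3, 1, 2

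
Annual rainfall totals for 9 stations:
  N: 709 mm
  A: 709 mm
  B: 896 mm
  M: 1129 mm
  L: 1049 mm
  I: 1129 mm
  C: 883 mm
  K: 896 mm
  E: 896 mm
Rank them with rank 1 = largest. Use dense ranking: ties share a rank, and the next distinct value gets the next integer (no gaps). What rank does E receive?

Sorted (descending): 1129, 1129, 1049, 896, 896, 896, 883, 709, 709
The 2 values of 1129 share dense rank 1.
The 3 values of 896 share dense rank 3.
The 2 values of 709 share dense rank 5.
Remaining distinct values take the next consecutive integers.
E has value 896 mm → rank 3.

3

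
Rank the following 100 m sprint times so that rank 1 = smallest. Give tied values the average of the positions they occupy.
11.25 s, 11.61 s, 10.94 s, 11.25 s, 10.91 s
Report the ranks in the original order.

Sorted (ascending): 10.91, 10.94, 11.25, 11.25, 11.61
The 2 values of 11.25 occupy positions 3–4 → average rank (3+4)/2 = 3.5.

3.5, 5, 2, 3.5, 1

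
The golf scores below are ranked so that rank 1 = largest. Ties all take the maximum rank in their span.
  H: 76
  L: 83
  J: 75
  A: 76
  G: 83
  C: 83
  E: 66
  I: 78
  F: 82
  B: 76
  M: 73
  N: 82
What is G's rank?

Sorted (descending): 83, 83, 83, 82, 82, 78, 76, 76, 76, 75, 73, 66
The 3 values of 83 occupy positions 1–3 → each gets rank 3.
The 2 values of 82 occupy positions 4–5 → each gets rank 5.
The 3 values of 76 occupy positions 7–9 → each gets rank 9.
G has value 83 → rank 3.

3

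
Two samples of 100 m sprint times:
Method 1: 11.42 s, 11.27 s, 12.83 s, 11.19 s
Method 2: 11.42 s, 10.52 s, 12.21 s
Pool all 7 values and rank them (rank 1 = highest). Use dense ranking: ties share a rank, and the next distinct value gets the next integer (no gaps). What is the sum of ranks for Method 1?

Sorted (descending): 12.83, 12.21, 11.42, 11.42, 11.27, 11.19, 10.52
The 2 values of 11.42 share dense rank 3.
Remaining distinct values take the next consecutive integers.
Method 1 values → pooled ranks: 11.42→3, 11.27→4, 12.83→1, 11.19→5
Rank sum = 3 + 4 + 1 + 5 = 13

13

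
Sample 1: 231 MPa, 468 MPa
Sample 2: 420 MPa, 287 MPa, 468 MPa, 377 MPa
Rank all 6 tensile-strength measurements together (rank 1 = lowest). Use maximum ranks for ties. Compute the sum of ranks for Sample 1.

7

Sorted (ascending): 231, 287, 377, 420, 468, 468
The 2 values of 468 occupy positions 5–6 → each gets rank 6.
Sample 1 values → pooled ranks: 231→1, 468→6
Rank sum = 1 + 6 = 7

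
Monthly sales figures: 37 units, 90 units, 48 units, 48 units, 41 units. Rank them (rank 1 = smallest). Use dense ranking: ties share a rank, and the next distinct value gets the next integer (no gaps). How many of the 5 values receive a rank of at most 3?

4

Sorted (ascending): 37, 41, 48, 48, 90
The 2 values of 48 share dense rank 3.
Remaining distinct values take the next consecutive integers.
Ranks ≤ 3: {1, 2, 3, 3} → 4 values.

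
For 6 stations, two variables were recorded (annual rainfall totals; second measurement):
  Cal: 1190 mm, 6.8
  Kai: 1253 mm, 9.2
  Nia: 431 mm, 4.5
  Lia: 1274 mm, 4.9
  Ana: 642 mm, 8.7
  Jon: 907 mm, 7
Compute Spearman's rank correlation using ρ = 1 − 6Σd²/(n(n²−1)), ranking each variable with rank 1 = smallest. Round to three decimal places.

0.200

Ranks of variable 1: 4, 5, 1, 6, 2, 3
Ranks of variable 2: 3, 6, 1, 2, 5, 4
d = r₁ − r₂: 1, -1, 0, 4, -3, -1
d²: 1, 1, 0, 16, 9, 1; Σd² = 28
ρ = 1 − 6·28/(6·35) = 1 − 168/210 = 0.200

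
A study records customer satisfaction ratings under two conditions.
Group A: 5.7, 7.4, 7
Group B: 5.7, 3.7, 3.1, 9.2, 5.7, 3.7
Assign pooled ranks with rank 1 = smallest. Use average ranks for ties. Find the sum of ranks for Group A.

20

Sorted (ascending): 3.1, 3.7, 3.7, 5.7, 5.7, 5.7, 7, 7.4, 9.2
The 2 values of 3.7 occupy positions 2–3 → average rank (2+3)/2 = 2.5.
The 3 values of 5.7 occupy positions 4–6 → average rank 5.
Group A values → pooled ranks: 5.7→5, 7.4→8, 7→7
Rank sum = 5 + 8 + 7 = 20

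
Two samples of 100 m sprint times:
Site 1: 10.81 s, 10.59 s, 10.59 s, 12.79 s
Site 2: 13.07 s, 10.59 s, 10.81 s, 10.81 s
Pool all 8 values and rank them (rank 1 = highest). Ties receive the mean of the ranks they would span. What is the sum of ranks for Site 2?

Sorted (descending): 13.07, 12.79, 10.81, 10.81, 10.81, 10.59, 10.59, 10.59
The 3 values of 10.81 occupy positions 3–5 → average rank 4.
The 3 values of 10.59 occupy positions 6–8 → average rank 7.
Site 2 values → pooled ranks: 13.07→1, 10.59→7, 10.81→4, 10.81→4
Rank sum = 1 + 7 + 4 + 4 = 16

16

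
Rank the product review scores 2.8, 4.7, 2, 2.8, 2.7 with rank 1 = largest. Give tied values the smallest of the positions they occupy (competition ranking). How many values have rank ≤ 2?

Sorted (descending): 4.7, 2.8, 2.8, 2.7, 2
The 2 values of 2.8 occupy positions 2–3 → each gets rank 2.
Ranks ≤ 2: {1, 2, 2} → 3 values.

3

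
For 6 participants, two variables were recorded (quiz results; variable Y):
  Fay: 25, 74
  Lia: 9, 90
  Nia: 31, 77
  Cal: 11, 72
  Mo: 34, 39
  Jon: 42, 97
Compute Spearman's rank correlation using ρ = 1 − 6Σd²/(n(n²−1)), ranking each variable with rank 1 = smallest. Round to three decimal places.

0.086

Ranks of variable 1: 3, 1, 4, 2, 5, 6
Ranks of variable 2: 3, 5, 4, 2, 1, 6
d = r₁ − r₂: 0, -4, 0, 0, 4, 0
d²: 0, 16, 0, 0, 16, 0; Σd² = 32
ρ = 1 − 6·32/(6·35) = 1 − 192/210 = 0.086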